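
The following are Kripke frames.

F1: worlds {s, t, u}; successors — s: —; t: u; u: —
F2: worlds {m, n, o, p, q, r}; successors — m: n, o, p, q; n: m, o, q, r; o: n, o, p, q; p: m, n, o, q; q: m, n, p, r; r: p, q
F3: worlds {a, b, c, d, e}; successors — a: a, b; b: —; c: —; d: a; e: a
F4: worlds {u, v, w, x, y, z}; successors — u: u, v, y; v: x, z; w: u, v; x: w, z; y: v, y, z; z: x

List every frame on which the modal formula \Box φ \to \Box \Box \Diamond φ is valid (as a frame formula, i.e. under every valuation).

Frame correspondent (Sahlqvist): \forall x \forall z (x R^2 z \to \exists w (xRw \wedge zRw)) — i.e. a generalized confluence (Geach) condition.
F1: condition met.
F2: condition met.
F3: fails — aR²b but no w with aRw and bRw.
F4: fails — uR²v but no t with uRt and vRt.

F1, F2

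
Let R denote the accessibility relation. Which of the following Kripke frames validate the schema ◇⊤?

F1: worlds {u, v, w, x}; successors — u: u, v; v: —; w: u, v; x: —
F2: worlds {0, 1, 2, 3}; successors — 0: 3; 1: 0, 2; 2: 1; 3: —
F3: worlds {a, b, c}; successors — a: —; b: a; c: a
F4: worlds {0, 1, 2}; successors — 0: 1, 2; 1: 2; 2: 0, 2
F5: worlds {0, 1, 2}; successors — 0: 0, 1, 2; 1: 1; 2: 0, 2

F4, F5

The schema corresponds to seriality: ∀x ∃y Rxy.
F1: fails — world v has no successor.
F2: fails — world 3 has no successor.
F3: fails — world a has no successor.
F4: ✓.
F5: ✓.
Valid on: F4, F5.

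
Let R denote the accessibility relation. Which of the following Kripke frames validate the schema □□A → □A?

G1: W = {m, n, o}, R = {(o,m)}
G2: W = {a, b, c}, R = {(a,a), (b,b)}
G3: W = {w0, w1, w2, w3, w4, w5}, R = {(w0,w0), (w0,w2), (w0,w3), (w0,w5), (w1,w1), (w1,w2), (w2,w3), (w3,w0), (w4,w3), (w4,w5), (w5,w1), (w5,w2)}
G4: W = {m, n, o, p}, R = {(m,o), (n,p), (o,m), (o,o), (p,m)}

G2

The schema corresponds to density: ∀x ∀y (Rxy → ∃z (Rxz ∧ Rzy)).
G1: fails — Rom but no z with Roz and Rzm.
G2: satisfies the condition.
G3: fails — Rw4w5 but no z with Rw4z and Rzw5.
G4: fails — Rpm but no z with Rpz and Rzm.
Valid on: G2.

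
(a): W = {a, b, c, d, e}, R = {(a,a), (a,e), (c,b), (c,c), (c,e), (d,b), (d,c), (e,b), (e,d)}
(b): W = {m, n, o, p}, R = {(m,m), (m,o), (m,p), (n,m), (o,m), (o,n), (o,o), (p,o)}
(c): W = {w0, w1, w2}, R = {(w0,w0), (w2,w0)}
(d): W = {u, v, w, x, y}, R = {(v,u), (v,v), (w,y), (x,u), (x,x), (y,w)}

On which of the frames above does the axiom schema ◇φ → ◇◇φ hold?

Frame correspondent (Sahlqvist): ∀x ∀y (xRy → ∃w (y = w ∧ xR²w)) — i.e. a generalized confluence (Geach) condition.
(a): fails — eRd but no w with d=w and eR²w.
(b): holds.
(c): holds.
(d): fails — wRy but no t with y=t and wR²t.

(b), (c)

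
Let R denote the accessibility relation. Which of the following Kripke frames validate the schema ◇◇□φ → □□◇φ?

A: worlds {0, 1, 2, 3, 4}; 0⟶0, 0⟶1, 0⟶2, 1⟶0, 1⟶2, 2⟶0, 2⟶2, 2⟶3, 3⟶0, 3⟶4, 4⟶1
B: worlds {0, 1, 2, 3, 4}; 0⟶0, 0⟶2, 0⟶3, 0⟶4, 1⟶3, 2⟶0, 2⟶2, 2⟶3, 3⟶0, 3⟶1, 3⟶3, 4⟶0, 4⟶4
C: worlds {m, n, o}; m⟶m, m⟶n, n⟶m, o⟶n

C

The schema corresponds to a generalized confluence (Geach) condition: ∀x ∀y ∀z ((xR²y ∧ xR²z) → ∃w (yRw ∧ zRw)).
A: fails — 2R²1, 2R²4 but no w with 1Rw and 4Rw.
B: fails — 0R²1, 0R²4 but no w with 1Rw and 4Rw.
C: ✓.
Valid on: C.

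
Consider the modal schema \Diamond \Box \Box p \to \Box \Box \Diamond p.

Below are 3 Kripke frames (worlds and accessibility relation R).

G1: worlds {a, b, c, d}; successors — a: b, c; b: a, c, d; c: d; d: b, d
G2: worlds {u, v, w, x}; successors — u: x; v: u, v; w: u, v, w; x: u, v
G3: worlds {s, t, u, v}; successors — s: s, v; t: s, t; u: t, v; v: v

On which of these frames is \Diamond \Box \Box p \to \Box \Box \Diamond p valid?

The schema corresponds to a generalized confluence (Geach) condition: \forall x \forall y \forall z ((xRy \wedge x R^2 z) \to \exists w (y R^2 w \wedge zRw)).
G1: satisfies the condition.
G2: fails — vRu, vR²u but no t with uR²t and uRt.
G3: fails — uRv, uR²t but no w with vR²w and tRw.
Valid on: G1.

G1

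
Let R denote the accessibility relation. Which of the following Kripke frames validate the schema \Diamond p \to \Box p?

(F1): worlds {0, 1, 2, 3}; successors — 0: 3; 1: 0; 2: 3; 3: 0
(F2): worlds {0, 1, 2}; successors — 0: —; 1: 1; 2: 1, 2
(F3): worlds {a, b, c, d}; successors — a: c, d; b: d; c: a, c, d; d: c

This is the axiom for partial functionality; its first-order frame correspondent is \forall x \forall y \forall z (Rxy \wedge Rxz \to y = z).
(F1): holds.
(F2): fails — 2 sees both 1 and 2.
(F3): fails — a sees both c and d.

(F1)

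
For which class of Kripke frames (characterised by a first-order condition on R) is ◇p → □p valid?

Suppose ◇p→□p is valid. Take Rxy, Rxz and set V(p)={y}. Then ◇p at x, so □p at x, so p at z, i.e. z=y.
Conversely, on a frame with partial functionality the schema holds at every world under every valuation.
So the correspondent is partial functionality.

Partial functionality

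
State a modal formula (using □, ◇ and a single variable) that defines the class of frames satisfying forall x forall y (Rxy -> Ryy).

The condition is shift-reflexivity. The T□ schema □(□p → p) defines it.
Suppose □(□p→p) is valid. Take Rxy and set V(p)={w : Ryw}. Then at y, □p holds; since □(□p→p) at x, □p→p at y, so p at y, i.e. Ryy.

□(□p → p)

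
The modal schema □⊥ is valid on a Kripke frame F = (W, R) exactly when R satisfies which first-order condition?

□⊥ is valid iff no world has any successor (otherwise □⊥ fails at any world with one).
Conversely, on a frame with emptiness of R the schema holds at every world under every valuation.
Frame condition: ∀x ∀y ¬Rxy.

emptiness of R: ∀x ∀y ¬Rxy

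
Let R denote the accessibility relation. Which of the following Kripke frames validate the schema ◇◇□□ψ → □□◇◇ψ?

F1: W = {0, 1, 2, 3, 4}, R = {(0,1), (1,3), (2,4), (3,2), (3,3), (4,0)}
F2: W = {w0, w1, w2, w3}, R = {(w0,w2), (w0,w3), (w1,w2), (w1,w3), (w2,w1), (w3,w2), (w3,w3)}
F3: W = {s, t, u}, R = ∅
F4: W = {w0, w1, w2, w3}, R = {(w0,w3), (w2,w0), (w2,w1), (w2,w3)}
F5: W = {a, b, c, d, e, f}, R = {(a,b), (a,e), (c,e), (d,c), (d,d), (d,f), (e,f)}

The schema corresponds to a generalized confluence (Geach) condition: ∀x ∀y ∀z ((xR²y ∧ xR²z) → ∃w (yR²w ∧ zR²w)).
F1: fails — 1R²2, 1R²3 but no w with 2R²w and 3R²w.
F2: ✓.
F3: ✓.
F4: fails — w2R²w3, w2R²w3 but no w with w3R²w and w3R²w.
F5: fails — aR²f, aR²f but no w with fR²w and fR²w.
Valid on: F2, F3.

F2, F3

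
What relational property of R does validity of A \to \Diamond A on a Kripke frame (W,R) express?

reflexivity

This is frame-equivalent to □A → A (substitute ¬A for A and contrapose).
Suppose □A→A is valid. At any x set V(A)={w : Rxw}. Then □A holds at x, so A holds at x, i.e. Rxx.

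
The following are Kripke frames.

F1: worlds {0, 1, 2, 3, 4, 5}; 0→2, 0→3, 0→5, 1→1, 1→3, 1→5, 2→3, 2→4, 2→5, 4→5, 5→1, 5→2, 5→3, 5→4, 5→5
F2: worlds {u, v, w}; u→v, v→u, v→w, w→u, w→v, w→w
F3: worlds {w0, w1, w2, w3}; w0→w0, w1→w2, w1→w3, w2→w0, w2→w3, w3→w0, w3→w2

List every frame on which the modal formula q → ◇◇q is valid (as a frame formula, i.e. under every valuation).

Frame correspondent (Sahlqvist): ∀x ∃w (x = w ∧ xR²w) — i.e. a generalized confluence (Geach) condition.
F1: fails — at 0 but no w with 0=w and 0R²w.
F2: ✓.
F3: fails — at w1 but no w with w1=w and w1R²w.

F2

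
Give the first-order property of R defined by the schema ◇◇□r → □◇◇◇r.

This is a Sahlqvist (Geach-type) schema ◇^2□^1r → □^1◇^3r.
Minimal-valuation argument: fix x; take any y with xR^2y and any z with xR^1z. Set V(r) to the set of worlds R-reachable from y in exactly 1 step. Then □^1r holds at y, so the antecedent holds at x; validity forces ◇^3r at z, giving a w with zR^3w and yR^1w.
First-order correspondent: ∀x ∀y ∀z ((xR²y ∧ xRz) → ∃w (yRw ∧ zR³w)).

∀x ∀y ∀z ((xR²y ∧ xRz) → ∃w (yRw ∧ zR³w))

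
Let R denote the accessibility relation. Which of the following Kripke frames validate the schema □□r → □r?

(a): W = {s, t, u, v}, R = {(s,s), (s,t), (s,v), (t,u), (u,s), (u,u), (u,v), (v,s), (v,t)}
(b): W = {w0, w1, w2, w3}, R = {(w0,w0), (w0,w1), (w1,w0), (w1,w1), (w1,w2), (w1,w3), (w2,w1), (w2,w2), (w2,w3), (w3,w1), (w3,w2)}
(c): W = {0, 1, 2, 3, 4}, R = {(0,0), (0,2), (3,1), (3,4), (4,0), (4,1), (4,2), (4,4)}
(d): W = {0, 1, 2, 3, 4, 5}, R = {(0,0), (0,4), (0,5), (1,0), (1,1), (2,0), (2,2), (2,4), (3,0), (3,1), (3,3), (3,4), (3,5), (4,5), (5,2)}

(a), (b), (c)

This is the axiom for density; its first-order frame correspondent is ∀x ∀y (Rxy → ∃z (Rxz ∧ Rzy)).
(a): holds.
(b): holds.
(c): holds.
(d): fails — R45 but no z with R4z and Rz5.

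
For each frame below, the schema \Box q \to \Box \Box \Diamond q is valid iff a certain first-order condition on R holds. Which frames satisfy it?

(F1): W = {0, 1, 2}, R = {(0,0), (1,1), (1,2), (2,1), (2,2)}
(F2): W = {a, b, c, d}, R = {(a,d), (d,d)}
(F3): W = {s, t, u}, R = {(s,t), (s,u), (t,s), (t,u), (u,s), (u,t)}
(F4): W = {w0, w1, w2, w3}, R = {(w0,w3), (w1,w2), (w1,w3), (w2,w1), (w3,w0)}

(F1), (F2), (F3)

The schema corresponds to a generalized confluence (Geach) condition: \forall x \forall z (x R^2 z \to \exists w (xRw \wedge zRw)).
(F1): satisfies the condition.
(F2): satisfies the condition.
(F3): satisfies the condition.
(F4): fails — w2R²w3 but no w with w2Rw and w3Rw.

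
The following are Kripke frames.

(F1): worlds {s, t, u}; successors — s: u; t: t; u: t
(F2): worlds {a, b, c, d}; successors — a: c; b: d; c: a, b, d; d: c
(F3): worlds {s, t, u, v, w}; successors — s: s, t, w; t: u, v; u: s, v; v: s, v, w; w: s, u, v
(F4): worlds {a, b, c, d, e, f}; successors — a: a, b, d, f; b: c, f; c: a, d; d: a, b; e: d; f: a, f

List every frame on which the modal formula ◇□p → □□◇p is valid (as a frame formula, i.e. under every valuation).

This is the axiom for a generalized confluence (Geach) condition; its first-order frame correspondent is ∀x ∀y ∀z ((xRy ∧ xR²z) → ∃w (yRw ∧ zRw)).
(F1): holds.
(F2): fails — aRc, aR²a but no w with cRw and aRw.
(F3): fails — sRs, sR²t but no w* with sRw* and tRw*.
(F4): fails — aRb, aR²c but no w with bRw and cRw.

(F1)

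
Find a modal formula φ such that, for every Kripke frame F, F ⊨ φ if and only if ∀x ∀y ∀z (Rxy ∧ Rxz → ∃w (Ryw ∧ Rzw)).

◇□r → □◇r

The condition is convergence. The .2 schema ◇□r → □◇r defines it.
Suppose ◇□r→□◇r is valid. Take Rxy, Rxz and set V(r)={w : Ryw}. Then □r at y so ◇□r at x, so □◇r at x, so ◇r at z, giving w with Rzw and Ryw.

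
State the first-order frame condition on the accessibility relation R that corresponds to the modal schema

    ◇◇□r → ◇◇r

∀x ∀y (xR²y → ∃w (yRw ∧ xR²w))

This is a Sahlqvist (Geach-type) schema ◇^2□^1r → □^0◇^2r.
First-order correspondent: ∀x ∀y (xR²y → ∃w (yRw ∧ xR²w)).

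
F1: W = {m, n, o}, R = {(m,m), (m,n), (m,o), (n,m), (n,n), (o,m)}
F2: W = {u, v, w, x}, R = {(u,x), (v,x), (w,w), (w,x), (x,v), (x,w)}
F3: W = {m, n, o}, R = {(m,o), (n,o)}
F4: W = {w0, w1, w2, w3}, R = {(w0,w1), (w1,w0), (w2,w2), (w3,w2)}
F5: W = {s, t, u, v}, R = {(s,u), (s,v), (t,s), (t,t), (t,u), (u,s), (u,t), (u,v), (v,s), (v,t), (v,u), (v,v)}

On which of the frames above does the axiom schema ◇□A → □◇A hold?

F1, F2, F4, F5

The schema corresponds to convergence: ∀x ∀y ∀z (Rxy ∧ Rxz → ∃w (Ryw ∧ Rzw)).
F1: satisfies the condition.
F2: satisfies the condition.
F3: fails — Rmo and Rmo but o and o have no common successor.
F4: satisfies the condition.
F5: satisfies the condition.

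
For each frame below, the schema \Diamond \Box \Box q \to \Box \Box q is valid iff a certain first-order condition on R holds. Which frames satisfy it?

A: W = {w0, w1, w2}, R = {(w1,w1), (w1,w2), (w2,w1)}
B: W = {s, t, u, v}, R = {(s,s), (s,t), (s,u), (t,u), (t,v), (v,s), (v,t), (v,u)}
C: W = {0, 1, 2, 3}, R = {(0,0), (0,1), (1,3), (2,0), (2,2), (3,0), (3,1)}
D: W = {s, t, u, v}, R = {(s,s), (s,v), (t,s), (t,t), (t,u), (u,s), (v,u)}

Frame correspondent (Sahlqvist): \forall x \forall y \forall z ((xRy \wedge x R^2 z) \to \exists w (y R^2 w \wedge z = w)) — i.e. a generalized confluence (Geach) condition.
A: holds.
B: fails — sRt, sR²v but no w with tR²w and v=w.
C: fails — 0R1, 0R²3 but no w with 1R²w and 3=w.
D: fails — sRv, sR²u but no w with vR²w and u=w.

A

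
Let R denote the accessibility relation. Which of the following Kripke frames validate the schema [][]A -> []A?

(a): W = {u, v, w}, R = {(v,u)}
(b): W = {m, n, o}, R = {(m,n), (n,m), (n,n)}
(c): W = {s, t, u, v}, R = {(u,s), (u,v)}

Frame correspondent (Sahlqvist): forall x forall y (Rxy -> exists z (Rxz & Rzy)) — i.e. density.
(a): fails — Rvu but no z with Rvz and Rzu.
(b): satisfies the condition.
(c): fails — Rus but no z with Ruz and Rzs.
Valid on: (b).

(b)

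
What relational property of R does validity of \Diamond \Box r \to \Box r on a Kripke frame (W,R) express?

the Euclidean property

This is frame-equivalent to ◇r → □◇r (substitute ¬r for r and contrapose).
Suppose ◇r→□◇r is valid. Take Rxy, Rxz and set V(r)={y}. Then ◇r at x, so □◇r at x, so ◇r at z, so some w with Rzw has r; w=y, i.e. Rzy. By symmetry of the argument, Ryz.
Conversely, on a frame with the Euclidean property the schema holds at every world under every valuation.
So the correspondent is the Euclidean property.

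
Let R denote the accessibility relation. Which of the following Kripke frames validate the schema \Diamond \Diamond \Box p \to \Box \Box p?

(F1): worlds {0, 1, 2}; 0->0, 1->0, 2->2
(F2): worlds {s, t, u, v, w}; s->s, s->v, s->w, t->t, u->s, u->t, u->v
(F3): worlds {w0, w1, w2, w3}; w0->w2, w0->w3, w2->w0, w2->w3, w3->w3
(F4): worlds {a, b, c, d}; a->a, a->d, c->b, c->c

The schema corresponds to a generalized confluence (Geach) condition: \forall x \forall y \forall z ((x R^2 y \wedge x R^2 z) \to \exists w (yRw \wedge z = w)).
(F1): ✓.
(F2): fails — sR²v, sR²s but no w* with vRw* and s=w*.
(F3): fails — w0R²w0, w0R²w0 but no w with w0Rw and w0=w.
(F4): fails — aR²d, aR²a but no w with dRw and a=w.
Valid on: (F1).

(F1)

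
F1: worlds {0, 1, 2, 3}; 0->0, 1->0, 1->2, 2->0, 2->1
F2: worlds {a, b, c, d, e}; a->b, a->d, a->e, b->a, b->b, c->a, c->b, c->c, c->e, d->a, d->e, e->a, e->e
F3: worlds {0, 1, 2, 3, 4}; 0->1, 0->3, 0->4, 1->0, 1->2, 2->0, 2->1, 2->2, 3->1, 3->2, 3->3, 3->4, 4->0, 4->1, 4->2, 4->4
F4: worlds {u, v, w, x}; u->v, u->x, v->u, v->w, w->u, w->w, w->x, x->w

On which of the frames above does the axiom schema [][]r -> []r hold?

This is the axiom for density; its first-order frame correspondent is forall x forall y (Rxy -> exists z (Rxz & Rzy)).
F1: fails — R12 but no z with R1z and Rz2.
F2: fails — Rad but no z with Raz and Rzd.
F3: ✓.
F4: fails — Ruv but no z with Ruz and Rzv.

F3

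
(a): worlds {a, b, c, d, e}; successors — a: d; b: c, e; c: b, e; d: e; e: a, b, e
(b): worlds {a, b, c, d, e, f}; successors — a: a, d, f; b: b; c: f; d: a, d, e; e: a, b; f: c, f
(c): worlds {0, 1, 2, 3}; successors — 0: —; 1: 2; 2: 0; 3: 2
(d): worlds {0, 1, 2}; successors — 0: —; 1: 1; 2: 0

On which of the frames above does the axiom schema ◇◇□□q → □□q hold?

(d)

This is the axiom for a generalized confluence (Geach) condition; its first-order frame correspondent is ∀x ∀y ∀z ((xR²y ∧ xR²z) → ∃w (yR²w ∧ z = w)).
(a): fails — bR²a, bR²a but no w with aR²w and a=w.
(b): fails — aR²c, aR²a but no w with cR²w and a=w.
(c): fails — 1R²0, 1R²0 but no w with 0R²w and 0=w.
(d): holds.
Valid on: (d).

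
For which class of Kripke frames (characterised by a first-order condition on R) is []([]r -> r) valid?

shift-reflexivity: forall x forall y (Rxy -> Ryy)

Suppose □(□r→r) is valid. Take Rxy and set V(r)={w : Ryw}. Then at y, □r holds; since □(□r→r) at x, □r→r at y, so r at y, i.e. Ryy.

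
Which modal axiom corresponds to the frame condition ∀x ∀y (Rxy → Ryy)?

□(□p → p)

A defining formula is □(□p → p) (the T□ axiom).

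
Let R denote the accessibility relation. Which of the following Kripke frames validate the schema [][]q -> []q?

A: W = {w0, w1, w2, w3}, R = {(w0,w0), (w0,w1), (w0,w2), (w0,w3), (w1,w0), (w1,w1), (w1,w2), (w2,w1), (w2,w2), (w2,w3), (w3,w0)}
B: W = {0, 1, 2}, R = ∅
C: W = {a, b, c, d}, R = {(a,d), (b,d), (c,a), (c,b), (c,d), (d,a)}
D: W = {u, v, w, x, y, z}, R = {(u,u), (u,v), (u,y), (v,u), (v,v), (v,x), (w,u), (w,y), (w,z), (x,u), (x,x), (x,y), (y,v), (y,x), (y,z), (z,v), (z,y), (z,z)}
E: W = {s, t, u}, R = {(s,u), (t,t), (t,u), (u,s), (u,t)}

A, B, D

This is the axiom for density; its first-order frame correspondent is forall x forall y (Rxy -> exists z (Rxz & Rzy)).
A: condition met.
B: condition met.
C: fails — Rcb but no z with Rcz and Rzb.
D: condition met.
E: fails — Rus but no z with Ruz and Rzs.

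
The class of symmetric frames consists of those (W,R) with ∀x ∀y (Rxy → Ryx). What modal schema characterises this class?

A defining formula is q → □◇q (the B axiom).
Suppose q→□◇q is valid. Take Rxy and set V(q)={x}. Then q at x, so □◇q at x, so ◇q at y, so some z with Ryz has q; z=x, i.e. Ryx.

q → □◇q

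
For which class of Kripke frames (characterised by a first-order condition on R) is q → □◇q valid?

Symmetry

Suppose q→□◇q is valid. Take Rxy and set V(q)={x}. Then q at x, so □◇q at x, so ◇q at y, so some z with Ryz has q; z=x, i.e. Ryx.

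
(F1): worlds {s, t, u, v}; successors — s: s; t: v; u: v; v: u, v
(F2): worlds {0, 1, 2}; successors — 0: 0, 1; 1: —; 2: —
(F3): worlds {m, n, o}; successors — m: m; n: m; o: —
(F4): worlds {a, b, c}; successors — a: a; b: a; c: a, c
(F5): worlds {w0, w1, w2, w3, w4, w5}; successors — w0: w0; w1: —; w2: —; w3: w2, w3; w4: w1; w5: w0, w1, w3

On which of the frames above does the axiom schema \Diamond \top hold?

(F1), (F4)

This is the axiom for seriality; its first-order frame correspondent is \forall x \exists y Rxy.
(F1): satisfies the condition.
(F2): fails — world 1 has no successor.
(F3): fails — world o has no successor.
(F4): satisfies the condition.
(F5): fails — world w1 has no successor.
Valid on: (F1), (F4).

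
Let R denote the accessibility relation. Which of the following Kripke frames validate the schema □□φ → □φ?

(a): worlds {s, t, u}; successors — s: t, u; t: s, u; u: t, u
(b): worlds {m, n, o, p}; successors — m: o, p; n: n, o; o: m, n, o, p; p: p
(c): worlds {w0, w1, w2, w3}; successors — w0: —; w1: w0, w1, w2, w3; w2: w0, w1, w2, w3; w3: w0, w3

(b), (c)

This is the axiom for density; its first-order frame correspondent is ∀x ∀y (Rxy → ∃z (Rxz ∧ Rzy)).
(a): fails — Rts but no z with Rtz and Rzs.
(b): condition met.
(c): condition met.
Valid on: (b), (c).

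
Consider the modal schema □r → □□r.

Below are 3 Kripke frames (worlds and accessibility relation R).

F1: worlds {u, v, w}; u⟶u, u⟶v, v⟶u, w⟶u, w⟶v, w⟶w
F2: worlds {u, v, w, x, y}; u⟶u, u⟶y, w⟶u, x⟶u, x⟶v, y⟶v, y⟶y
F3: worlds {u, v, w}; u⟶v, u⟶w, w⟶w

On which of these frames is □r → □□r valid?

This is the axiom for transitivity; its first-order frame correspondent is ∀x ∀y ∀z (Rxy ∧ Ryz → Rxz).
F1: fails — Rvu and Ruv but not Rvv.
F2: fails — Rwu and Ruy but not Rwy.
F3: ✓.

F3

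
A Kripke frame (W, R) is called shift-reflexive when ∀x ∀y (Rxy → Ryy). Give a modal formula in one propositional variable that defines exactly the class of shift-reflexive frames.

□(□s → s)

A defining formula is □(□s → s) (the T□ axiom).
Suppose □(□s→s) is valid. Take Rxy and set V(s)={w : Ryw}. Then at y, □s holds; since □(□s→s) at x, □s→s at y, so s at y, i.e. Ryy.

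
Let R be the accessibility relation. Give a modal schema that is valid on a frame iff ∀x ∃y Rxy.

The condition is seriality. The D schema □r → ◇r defines it.
Suppose □r→◇r is valid. At any x set V(r)=W. Then □r at x, so ◇r at x, so x has a successor.

□r → ◇r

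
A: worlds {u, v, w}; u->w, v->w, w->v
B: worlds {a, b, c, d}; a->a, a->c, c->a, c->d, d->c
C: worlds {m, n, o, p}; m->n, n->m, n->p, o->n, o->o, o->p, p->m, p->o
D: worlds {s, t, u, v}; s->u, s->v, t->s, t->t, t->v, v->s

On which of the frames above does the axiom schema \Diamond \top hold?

A, C

This is the axiom for seriality; its first-order frame correspondent is \forall x \exists y Rxy.
A: condition met.
B: fails — world b has no successor.
C: condition met.
D: fails — world u has no successor.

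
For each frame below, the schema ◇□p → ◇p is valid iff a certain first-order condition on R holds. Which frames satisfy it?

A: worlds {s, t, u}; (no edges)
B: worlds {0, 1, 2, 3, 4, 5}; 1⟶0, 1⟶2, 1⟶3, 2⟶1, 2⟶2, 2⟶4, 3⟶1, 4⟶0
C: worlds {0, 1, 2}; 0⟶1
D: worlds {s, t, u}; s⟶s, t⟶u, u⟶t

Frame correspondent (Sahlqvist): ∀x ∀y (xRy → ∃w (yRw ∧ xRw)) — i.e. a generalized confluence (Geach) condition.
A: condition met.
B: fails — 1R0 but no w with 0Rw and 1Rw.
C: fails — 0R1 but no w with 1Rw and 0Rw.
D: fails — tRu but no w with uRw and tRw.

A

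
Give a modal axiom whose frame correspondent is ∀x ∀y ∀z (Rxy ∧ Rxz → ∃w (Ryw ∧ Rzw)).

The condition is convergence. The .2 schema ◇□p → □◇p defines it.
Suppose ◇□p→□◇p is valid. Take Rxy, Rxz and set V(p)={w : Ryw}. Then □p at y so ◇□p at x, so □◇p at x, so ◇p at z, giving w with Rzw and Ryw.

◇□p → □◇p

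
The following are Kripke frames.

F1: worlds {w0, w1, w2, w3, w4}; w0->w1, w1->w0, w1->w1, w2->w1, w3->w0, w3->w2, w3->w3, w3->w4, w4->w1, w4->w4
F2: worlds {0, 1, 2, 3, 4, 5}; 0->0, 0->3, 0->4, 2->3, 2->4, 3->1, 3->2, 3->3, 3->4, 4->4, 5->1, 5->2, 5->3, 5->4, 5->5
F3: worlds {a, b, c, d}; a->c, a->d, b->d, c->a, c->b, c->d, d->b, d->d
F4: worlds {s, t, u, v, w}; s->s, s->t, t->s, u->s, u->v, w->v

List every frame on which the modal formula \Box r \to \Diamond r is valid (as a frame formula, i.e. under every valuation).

F1, F3

This is the axiom for seriality; its first-order frame correspondent is \forall x \exists y Rxy.
F1: holds.
F2: fails — world 1 has no successor.
F3: holds.
F4: fails — world v has no successor.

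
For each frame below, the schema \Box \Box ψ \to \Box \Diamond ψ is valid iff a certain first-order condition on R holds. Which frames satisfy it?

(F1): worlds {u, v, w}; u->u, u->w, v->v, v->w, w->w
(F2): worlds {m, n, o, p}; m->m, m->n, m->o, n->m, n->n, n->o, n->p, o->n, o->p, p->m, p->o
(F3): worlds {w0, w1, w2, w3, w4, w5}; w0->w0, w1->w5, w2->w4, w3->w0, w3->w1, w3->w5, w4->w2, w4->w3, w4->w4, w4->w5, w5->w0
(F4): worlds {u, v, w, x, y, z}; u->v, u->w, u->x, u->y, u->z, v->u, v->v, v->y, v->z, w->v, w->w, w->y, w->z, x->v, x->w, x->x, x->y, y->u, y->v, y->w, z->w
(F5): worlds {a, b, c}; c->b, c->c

(F1), (F2), (F3), (F4)

This is the axiom for a generalized confluence (Geach) condition; its first-order frame correspondent is \forall x \forall z (xRz \to \exists w (x R^2 w \wedge zRw)).
(F1): satisfies the condition.
(F2): satisfies the condition.
(F3): satisfies the condition.
(F4): satisfies the condition.
(F5): fails — cRb but no w with cR²w and bRw.
Valid on: (F1), (F2), (F3), (F4).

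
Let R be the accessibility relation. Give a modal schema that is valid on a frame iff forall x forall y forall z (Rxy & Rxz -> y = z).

◇r → □r

This is partial functionality; the standard corresponding axiom is CD: ◇r → □r.
Suppose ◇r→□r is valid. Take Rxy, Rxz and set V(r)={y}. Then ◇r at x, so □r at x, so r at z, i.e. z=y.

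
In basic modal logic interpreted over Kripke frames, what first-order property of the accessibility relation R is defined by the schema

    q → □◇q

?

This schema is the B axiom.
It corresponds to symmetry: ∀x ∀y (Rxy → Ryx).

Symmetry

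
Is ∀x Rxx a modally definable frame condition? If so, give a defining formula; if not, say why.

Definable; □p → p defines it

The condition is reflexivity. A defining modal formula is □p → p.
Suppose □p→p is valid. At any x set V(p)={w : Rxw}. Then □p holds at x, so p holds at x, i.e. Rxx.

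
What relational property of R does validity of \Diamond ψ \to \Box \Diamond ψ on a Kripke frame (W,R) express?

Suppose ◇ψ→□◇ψ is valid. Take Rxy, Rxz and set V(ψ)={y}. Then ◇ψ at x, so □◇ψ at x, so ◇ψ at z, so some w with Rzw has ψ; w=y, i.e. Rzy. By symmetry of the argument, Ryz.
Conversely, on a frame with the Euclidean property the schema holds at every world under every valuation.
Frame condition: \forall x \forall y \forall z (Rxy \wedge Rxz \to Ryz).

The Euclidean property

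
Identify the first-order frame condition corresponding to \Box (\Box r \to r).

Suppose □(□r→r) is valid. Take Rxy and set V(r)={w : Ryw}. Then at y, □r holds; since □(□r→r) at x, □r→r at y, so r at y, i.e. Ryy.
Conversely, on a frame with shift-reflexivity the schema holds at every world under every valuation.
Frame condition: \forall x \forall y (Rxy \to Ryy).

shift-reflexivity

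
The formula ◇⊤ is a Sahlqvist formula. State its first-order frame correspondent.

seriality: ∀x ∃y Rxy

This schema is equivalent to the D axiom □ψ → ◇ψ.
Its frame correspondent is seriality — ∀x ∃y Rxy.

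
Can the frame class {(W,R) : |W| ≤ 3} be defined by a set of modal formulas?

Any modally definable frame class is closed under disjoint unions.
Any modal formula valid on each of 4 disjoint one-world frames is valid on their disjoint union (validity is preserved under disjoint unions). Each one-world frame has |W|=1≤3, but the union has |W|=4.
So the class is not modally definable.

Not modally definable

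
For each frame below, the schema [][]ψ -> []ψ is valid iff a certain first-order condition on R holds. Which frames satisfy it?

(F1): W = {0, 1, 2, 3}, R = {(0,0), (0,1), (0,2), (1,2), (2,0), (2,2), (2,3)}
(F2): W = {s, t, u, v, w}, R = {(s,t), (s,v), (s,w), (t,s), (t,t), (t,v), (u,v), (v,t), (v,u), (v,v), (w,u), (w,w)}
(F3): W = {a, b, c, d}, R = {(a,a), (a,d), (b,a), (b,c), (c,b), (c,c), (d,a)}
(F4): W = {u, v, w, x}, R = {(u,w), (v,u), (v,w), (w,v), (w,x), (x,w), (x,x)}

This is the axiom for density; its first-order frame correspondent is forall x forall y (Rxy -> exists z (Rxz & Rzy)).
(F1): holds.
(F2): holds.
(F3): holds.
(F4): fails — Ruw but no z with Ruz and Rzw.
Valid on: (F1), (F2), (F3).

(F1), (F2), (F3)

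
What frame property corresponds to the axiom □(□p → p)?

Shift-reflexivity

Suppose □(□p→p) is valid. Take Rxy and set V(p)={w : Ryw}. Then at y, □p holds; since □(□p→p) at x, □p→p at y, so p at y, i.e. Ryy.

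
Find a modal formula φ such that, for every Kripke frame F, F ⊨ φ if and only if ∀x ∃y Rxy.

□s → ◇s

The condition is seriality. The D schema □s → ◇s defines it.
Suppose □s→◇s is valid. At any x set V(s)=W. Then □s at x, so ◇s at x, so x has a successor.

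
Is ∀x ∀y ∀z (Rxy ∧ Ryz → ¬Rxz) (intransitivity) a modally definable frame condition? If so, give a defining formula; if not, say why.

If a class were modally definable it would be closed under surjective bounded morphisms (Goldblatt–Thomason).
The 7-cycle (worlds w0,w1,w2,w3,w4,w5,w6 with w0→w1→w2→w3→w4→w5→w6→w0) is intransitive. Mapping every world to a single reflexive point • is a surjective bounded morphism; the reflexive point is not intransitive (R••∧R•• but R••).
Hence intransitivity is not modally definable.

Not modally definable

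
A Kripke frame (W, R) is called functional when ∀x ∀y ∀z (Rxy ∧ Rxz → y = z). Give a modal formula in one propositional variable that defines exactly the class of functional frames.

The condition is partial functionality. The CD schema ◇q → □q defines it.
Suppose ◇q→□q is valid. Take Rxy, Rxz and set V(q)={y}. Then ◇q at x, so □q at x, so q at z, i.e. z=y.

◇q → □q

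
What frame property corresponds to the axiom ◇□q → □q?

This is frame-equivalent to ◇q → □◇q (substitute ¬q for q and contrapose).
Suppose ◇q→□◇q is valid. Take Rxy, Rxz and set V(q)={y}. Then ◇q at x, so □◇q at x, so ◇q at z, so some w with Rzw has q; w=y, i.e. Rzy. By symmetry of the argument, Ryz.

the Euclidean property: ∀x ∀y ∀z (Rxy ∧ Rxz → Ryz)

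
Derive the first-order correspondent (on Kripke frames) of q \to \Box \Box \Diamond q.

This is a Sahlqvist (Geach-type) schema ◇^0□^0q → □^2◇^1q.
Minimal-valuation argument: fix x; take any y with xR^0y and any z with xR^2z. Set V(q) to the set of worlds R-reachable from y in exactly 0 steps. Then □^0q holds at y, so the antecedent holds at x; validity forces ◇^1q at z, giving a w with zR^1w and yR^0w.
First-order correspondent: \forall x \forall z (x R^2 z \to \exists w (x = w \wedge zRw)).

\forall x \forall z (x R^2 z \to \exists w (x = w \wedge zRw))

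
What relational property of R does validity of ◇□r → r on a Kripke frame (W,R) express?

symmetry

Equivalently (dual form): r → □◇r.
Suppose r→□◇r is valid. Take Rxy and set V(r)={x}. Then r at x, so □◇r at x, so ◇r at y, so some z with Ryz has r; z=x, i.e. Ryx.
Conversely, on a frame with symmetry the schema holds at every world under every valuation.
So the correspondent is symmetry.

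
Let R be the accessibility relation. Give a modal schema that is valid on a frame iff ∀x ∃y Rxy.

This is seriality; the standard corresponding axiom is D: □ψ → ◇ψ.
Suppose □ψ→◇ψ is valid. At any x set V(ψ)=W. Then □ψ at x, so ◇ψ at x, so x has a successor.

□ψ → ◇ψ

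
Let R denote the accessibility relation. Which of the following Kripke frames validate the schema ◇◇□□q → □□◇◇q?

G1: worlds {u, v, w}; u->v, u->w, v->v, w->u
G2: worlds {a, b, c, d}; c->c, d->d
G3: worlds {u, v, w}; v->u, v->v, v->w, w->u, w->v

G1, G2

The schema corresponds to a generalized confluence (Geach) condition: ∀x ∀y ∀z ((xR²y ∧ xR²z) → ∃w (yR²w ∧ zR²w)).
G1: satisfies the condition.
G2: satisfies the condition.
G3: fails — vR²u, vR²u but no t with uR²t and uR²t.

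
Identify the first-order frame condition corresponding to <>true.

This schema is equivalent to the D axiom □p → ◇p.
Its frame correspondent is seriality — forall x exists y Rxy.

seriality: forall x exists y Rxy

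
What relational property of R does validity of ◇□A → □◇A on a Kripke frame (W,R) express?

convergence: ∀x ∀y ∀z (Rxy ∧ Rxz → ∃w (Ryw ∧ Rzw))

Suppose ◇□A→□◇A is valid. Take Rxy, Rxz and set V(A)={w : Ryw}. Then □A at y so ◇□A at x, so □◇A at x, so ◇A at z, giving w with Rzw and Ryw.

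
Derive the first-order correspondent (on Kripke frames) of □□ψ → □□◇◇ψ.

∀x ∀z (xR²z → ∃w (xR²w ∧ zR²w))

This is a Sahlqvist (Geach-type) schema ◇^0□^2ψ → □^2◇^2ψ.
First-order correspondent: ∀x ∀z (xR²z → ∃w (xR²w ∧ zR²w)).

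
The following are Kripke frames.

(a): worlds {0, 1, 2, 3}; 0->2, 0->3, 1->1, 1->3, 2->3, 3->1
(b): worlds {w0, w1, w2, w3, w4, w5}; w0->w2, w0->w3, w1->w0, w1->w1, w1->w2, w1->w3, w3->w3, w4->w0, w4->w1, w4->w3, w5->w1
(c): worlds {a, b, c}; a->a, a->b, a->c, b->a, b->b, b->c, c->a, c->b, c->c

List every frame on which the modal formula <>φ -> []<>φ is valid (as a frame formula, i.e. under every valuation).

Frame correspondent (Sahlqvist): forall x forall y forall z (Rxy & Rxz -> Ryz) — i.e. the Euclidean property.
(a): fails — R02 and R02 but not R22.
(b): fails — Rw0w2 and Rw0w2 but not Rw2w2.
(c): ✓.

(c)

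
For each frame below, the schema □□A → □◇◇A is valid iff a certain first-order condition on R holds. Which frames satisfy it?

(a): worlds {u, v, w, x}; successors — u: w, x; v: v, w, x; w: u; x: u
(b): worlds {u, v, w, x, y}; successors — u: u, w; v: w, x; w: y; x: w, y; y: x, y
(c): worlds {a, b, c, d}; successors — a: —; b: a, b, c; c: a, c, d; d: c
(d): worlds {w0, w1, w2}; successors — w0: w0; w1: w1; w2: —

This is the axiom for a generalized confluence (Geach) condition; its first-order frame correspondent is ∀x ∀z (xRz → ∃w (xR²w ∧ zR²w)).
(a): fails — uRw but no t with uR²t and wR²t.
(b): condition met.
(c): fails — bRa but no w with bR²w and aR²w.
(d): condition met.

(b), (d)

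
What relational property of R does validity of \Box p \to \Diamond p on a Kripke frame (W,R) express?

Suppose □p→◇p is valid. At any x set V(p)=W. Then □p at x, so ◇p at x, so x has a successor.
Conversely, any frame satisfying \forall x \exists y Rxy validates the schema.
So the correspondent is seriality.

Seriality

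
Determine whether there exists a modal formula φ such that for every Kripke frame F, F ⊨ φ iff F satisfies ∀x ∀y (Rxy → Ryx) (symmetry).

This is a Sahlqvist condition; the B axiom q → □◇q defines it.
Suppose q→□◇q is valid. Take Rxy and set V(q)={x}. Then q at x, so □◇q at x, so ◇q at y, so some z with Ryz has q; z=x, i.e. Ryx.

Yes — defined by q → □◇q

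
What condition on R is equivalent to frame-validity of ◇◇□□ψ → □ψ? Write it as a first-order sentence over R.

∀x ∀y ∀z ((xR²y ∧ xRz) → ∃w (yR²w ∧ z = w))

This is a Sahlqvist (Geach-type) schema ◇^2□^2ψ → □^1◇^0ψ.
Minimal-valuation argument: fix x; take any y with xR^2y and any z with xR^1z. Set V(ψ) to the set of worlds R-reachable from y in exactly 2 steps. Then □^2ψ holds at y, so the antecedent holds at x; validity forces ◇^0ψ at z, giving a w with zR^0w and yR^2w.
First-order correspondent: ∀x ∀y ∀z ((xR²y ∧ xRz) → ∃w (yR²w ∧ z = w)).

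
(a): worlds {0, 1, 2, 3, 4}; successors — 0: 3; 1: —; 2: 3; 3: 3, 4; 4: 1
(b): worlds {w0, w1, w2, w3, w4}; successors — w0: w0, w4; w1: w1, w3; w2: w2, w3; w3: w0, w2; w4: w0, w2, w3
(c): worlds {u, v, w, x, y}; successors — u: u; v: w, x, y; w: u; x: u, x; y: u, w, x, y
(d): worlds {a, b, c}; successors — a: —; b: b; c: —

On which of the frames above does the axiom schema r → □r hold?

(d)

Frame correspondent (Sahlqvist): ∀x ∀z (xRz → ∃w (x = w ∧ z = w)) — i.e. a generalized confluence (Geach) condition.
(a): fails — 0R3 but 0 ≠ 3.
(b): fails — w0Rw4 but w0 ≠ w4.
(c): fails — vRw but v ≠ w.
(d): satisfies the condition.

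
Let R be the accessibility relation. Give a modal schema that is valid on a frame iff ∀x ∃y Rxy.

□r → ◇r

A defining formula is □r → ◇r (the D axiom).
Suppose □r→◇r is valid. At any x set V(r)=W. Then □r at x, so ◇r at x, so x has a successor.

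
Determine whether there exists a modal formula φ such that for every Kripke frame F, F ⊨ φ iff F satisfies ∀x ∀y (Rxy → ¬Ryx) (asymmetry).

Any modally definable frame class is closed under surjective bounded morphisms.
The 3-cycle (worlds w0,w1,w2 with w0→w1→w2→w0) is asymmetric. Mapping every world to a single reflexive point • is a surjective bounded morphism, and the reflexive point is not asymmetric (R•• but asymmetry requires ¬R••).
So no modal formula (or set of formulas) defines exactly the asymmetric frames.

No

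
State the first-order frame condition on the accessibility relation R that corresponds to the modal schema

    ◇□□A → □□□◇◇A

This is a Sahlqvist (Geach-type) schema ◇^1□^2A → □^3◇^2A.
First-order correspondent: ∀x ∀y ∀z ((xRy ∧ xR³z) → ∃w (yR²w ∧ zR²w)).

∀x ∀y ∀z ((xRy ∧ xR³z) → ∃w (yR²w ∧ zR²w))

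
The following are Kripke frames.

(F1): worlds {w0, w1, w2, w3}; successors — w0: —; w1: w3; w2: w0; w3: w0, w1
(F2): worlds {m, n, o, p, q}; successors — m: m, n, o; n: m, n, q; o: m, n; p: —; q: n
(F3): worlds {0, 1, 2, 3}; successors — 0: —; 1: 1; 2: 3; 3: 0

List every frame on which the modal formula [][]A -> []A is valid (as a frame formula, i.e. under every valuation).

Frame correspondent (Sahlqvist): forall x forall y (Rxy -> exists z (Rxz & Rzy)) — i.e. density.
(F1): fails — Rw2w0 but no z with Rw2z and Rzw0.
(F2): ✓.
(F3): fails — R23 but no z with R2z and Rz3.
Valid on: (F2).

(F2)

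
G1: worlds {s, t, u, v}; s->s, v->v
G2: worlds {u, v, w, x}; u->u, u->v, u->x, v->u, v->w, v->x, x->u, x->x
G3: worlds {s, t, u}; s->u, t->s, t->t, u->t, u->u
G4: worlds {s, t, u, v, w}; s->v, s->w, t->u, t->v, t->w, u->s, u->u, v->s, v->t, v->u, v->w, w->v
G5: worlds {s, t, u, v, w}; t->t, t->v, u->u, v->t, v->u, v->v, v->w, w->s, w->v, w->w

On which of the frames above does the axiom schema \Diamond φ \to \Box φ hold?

G1

This is the axiom for partial functionality; its first-order frame correspondent is \forall x \forall y \forall z (Rxy \wedge Rxz \to y = z).
G1: condition met.
G2: fails — u sees both u and v.
G3: fails — t sees both s and t.
G4: fails — s sees both v and w.
G5: fails — t sees both t and v.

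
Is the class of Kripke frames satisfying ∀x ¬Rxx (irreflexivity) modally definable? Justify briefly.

If a class were modally definable it would be closed under surjective bounded morphisms (Goldblatt–Thomason).
The 5-cycle (worlds s,t,u,v,w with s→t→u→v→w→s) is irreflexive, and the map sending every world to a single reflexive point • is a surjective bounded morphism (forth: every edge maps to (•,•); back: every world has a successor). So any modal formula valid on the 5-cycle is also valid on the reflexive point, which is not irreflexive.
So no modal formula (or set of formulas) defines exactly the irreflexive frames.

Not definable by any modal formula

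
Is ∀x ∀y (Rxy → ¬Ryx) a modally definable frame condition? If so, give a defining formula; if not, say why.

Not definable by any modal formula

Modal frame validity is preserved under surjective bounded morphisms.
The 3-cycle (worlds s,t,u with s→t→u→s) is asymmetric. Mapping every world to a single reflexive point • is a surjective bounded morphism, and the reflexive point is not asymmetric (R•• but asymmetry requires ¬R••).
So no modal formula (or set of formulas) defines exactly the asymmetric frames.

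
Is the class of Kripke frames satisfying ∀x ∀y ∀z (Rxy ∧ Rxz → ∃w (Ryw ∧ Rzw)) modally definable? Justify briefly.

Yes — defined by ◇□r → □◇r

This is a Sahlqvist condition; the .2 axiom ◇□r → □◇r defines it.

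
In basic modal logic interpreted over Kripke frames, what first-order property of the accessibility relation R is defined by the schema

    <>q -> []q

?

Suppose ◇q→□q is valid. Take Rxy, Rxz and set V(q)={y}. Then ◇q at x, so □q at x, so q at z, i.e. z=y.

partial functionality: forall x forall y forall z (Rxy & Rxz -> y = z)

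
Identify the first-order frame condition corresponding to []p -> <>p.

Suppose □p→◇p is valid. At any x set V(p)=W. Then □p at x, so ◇p at x, so x has a successor.

Seriality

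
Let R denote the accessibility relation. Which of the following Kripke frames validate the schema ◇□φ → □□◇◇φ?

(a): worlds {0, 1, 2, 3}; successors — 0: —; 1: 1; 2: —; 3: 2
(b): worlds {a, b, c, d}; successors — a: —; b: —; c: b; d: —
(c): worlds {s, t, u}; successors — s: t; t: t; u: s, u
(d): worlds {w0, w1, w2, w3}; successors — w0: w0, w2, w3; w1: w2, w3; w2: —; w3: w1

(a), (b)

The schema corresponds to a generalized confluence (Geach) condition: ∀x ∀y ∀z ((xRy ∧ xR²z) → ∃w (yRw ∧ zR²w)).
(a): satisfies the condition.
(b): satisfies the condition.
(c): fails — uRu, uR²s but no w with uRw and sR²w.
(d): fails — w0Rw0, w0R²w1 but no w with w0Rw and w1R²w.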